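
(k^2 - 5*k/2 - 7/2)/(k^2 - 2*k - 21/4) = 2*(k + 1)/(2*k + 3)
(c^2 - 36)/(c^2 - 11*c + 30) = (c + 6)/(c - 5)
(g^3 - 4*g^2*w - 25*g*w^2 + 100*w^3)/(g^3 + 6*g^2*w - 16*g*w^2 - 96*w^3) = (g^2 - 25*w^2)/(g^2 + 10*g*w + 24*w^2)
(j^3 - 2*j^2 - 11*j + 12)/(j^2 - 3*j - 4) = (j^2 + 2*j - 3)/(j + 1)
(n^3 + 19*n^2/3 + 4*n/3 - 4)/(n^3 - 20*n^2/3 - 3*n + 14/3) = (n + 6)/(n - 7)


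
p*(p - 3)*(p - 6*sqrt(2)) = p^3 - 6*sqrt(2)*p^2 - 3*p^2 + 18*sqrt(2)*p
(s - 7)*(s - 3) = s^2 - 10*s + 21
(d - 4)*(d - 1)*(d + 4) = d^3 - d^2 - 16*d + 16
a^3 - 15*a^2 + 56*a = a*(a - 8)*(a - 7)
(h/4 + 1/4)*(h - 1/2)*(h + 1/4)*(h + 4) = h^4/4 + 19*h^3/16 + 21*h^2/32 - 13*h/32 - 1/8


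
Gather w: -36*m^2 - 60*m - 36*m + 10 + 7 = -36*m^2 - 96*m + 17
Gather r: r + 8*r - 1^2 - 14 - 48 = 9*r - 63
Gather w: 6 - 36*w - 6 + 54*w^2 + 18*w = 54*w^2 - 18*w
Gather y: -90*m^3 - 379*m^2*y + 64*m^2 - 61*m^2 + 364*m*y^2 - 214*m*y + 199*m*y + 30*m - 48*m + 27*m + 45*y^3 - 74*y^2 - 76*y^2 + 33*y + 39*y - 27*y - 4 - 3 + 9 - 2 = -90*m^3 + 3*m^2 + 9*m + 45*y^3 + y^2*(364*m - 150) + y*(-379*m^2 - 15*m + 45)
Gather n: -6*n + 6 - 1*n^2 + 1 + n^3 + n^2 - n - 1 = n^3 - 7*n + 6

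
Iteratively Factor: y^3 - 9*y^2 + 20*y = (y - 4)*(y^2 - 5*y) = (y - 5)*(y - 4)*(y)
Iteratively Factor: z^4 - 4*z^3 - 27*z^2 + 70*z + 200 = (z + 4)*(z^3 - 8*z^2 + 5*z + 50) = (z - 5)*(z + 4)*(z^2 - 3*z - 10) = (z - 5)^2*(z + 4)*(z + 2)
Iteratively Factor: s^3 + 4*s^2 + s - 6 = (s - 1)*(s^2 + 5*s + 6) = (s - 1)*(s + 3)*(s + 2)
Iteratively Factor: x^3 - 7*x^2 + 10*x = (x - 2)*(x^2 - 5*x) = x*(x - 2)*(x - 5)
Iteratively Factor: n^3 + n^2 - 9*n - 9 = (n - 3)*(n^2 + 4*n + 3) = (n - 3)*(n + 3)*(n + 1)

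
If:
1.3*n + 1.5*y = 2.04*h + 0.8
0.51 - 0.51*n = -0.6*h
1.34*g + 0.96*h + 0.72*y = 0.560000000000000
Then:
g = -2.64199738634019*y - 0.283650870073595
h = 2.93778801843318*y + 0.97926267281106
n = 3.45622119815668*y + 2.15207373271889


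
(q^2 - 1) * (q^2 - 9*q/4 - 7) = q^4 - 9*q^3/4 - 8*q^2 + 9*q/4 + 7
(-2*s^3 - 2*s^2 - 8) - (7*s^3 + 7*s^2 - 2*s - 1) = -9*s^3 - 9*s^2 + 2*s - 7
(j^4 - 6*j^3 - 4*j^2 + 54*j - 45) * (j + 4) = j^5 - 2*j^4 - 28*j^3 + 38*j^2 + 171*j - 180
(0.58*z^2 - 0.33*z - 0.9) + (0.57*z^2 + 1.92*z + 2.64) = 1.15*z^2 + 1.59*z + 1.74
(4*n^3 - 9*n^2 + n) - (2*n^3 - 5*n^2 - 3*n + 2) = 2*n^3 - 4*n^2 + 4*n - 2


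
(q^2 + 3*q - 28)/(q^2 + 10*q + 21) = (q - 4)/(q + 3)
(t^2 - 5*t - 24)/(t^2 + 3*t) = (t - 8)/t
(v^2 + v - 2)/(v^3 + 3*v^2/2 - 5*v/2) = 2*(v + 2)/(v*(2*v + 5))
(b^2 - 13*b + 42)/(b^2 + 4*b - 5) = (b^2 - 13*b + 42)/(b^2 + 4*b - 5)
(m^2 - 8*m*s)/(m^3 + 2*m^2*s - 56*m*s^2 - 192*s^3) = m/(m^2 + 10*m*s + 24*s^2)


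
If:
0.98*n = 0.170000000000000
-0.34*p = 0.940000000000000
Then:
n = 0.17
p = -2.76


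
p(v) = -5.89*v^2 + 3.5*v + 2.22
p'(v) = 3.5 - 11.78*v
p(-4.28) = -120.66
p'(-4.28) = 53.92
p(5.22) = -140.00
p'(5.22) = -57.99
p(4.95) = -124.77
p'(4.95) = -54.81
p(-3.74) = -93.26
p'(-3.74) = 47.56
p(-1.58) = -18.01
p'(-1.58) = 22.11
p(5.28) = -143.50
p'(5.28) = -58.70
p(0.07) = 2.44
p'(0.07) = 2.68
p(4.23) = -88.36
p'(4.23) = -46.33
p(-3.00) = -61.29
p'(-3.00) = 38.84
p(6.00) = -188.82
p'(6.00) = -67.18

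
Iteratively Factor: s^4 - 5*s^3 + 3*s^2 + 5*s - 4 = (s - 4)*(s^3 - s^2 - s + 1) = (s - 4)*(s - 1)*(s^2 - 1) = (s - 4)*(s - 1)^2*(s + 1)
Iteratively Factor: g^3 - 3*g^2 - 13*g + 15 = (g + 3)*(g^2 - 6*g + 5) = (g - 5)*(g + 3)*(g - 1)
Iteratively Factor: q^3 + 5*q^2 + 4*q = (q + 1)*(q^2 + 4*q) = (q + 1)*(q + 4)*(q)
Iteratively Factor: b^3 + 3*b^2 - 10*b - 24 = (b - 3)*(b^2 + 6*b + 8) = (b - 3)*(b + 2)*(b + 4)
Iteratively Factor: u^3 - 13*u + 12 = (u - 3)*(u^2 + 3*u - 4) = (u - 3)*(u - 1)*(u + 4)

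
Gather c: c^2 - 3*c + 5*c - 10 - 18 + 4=c^2 + 2*c - 24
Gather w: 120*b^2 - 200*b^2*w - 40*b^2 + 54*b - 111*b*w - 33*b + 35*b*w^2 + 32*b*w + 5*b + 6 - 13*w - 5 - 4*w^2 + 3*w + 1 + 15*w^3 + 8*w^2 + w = 80*b^2 + 26*b + 15*w^3 + w^2*(35*b + 4) + w*(-200*b^2 - 79*b - 9) + 2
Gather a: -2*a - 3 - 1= -2*a - 4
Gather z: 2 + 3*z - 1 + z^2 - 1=z^2 + 3*z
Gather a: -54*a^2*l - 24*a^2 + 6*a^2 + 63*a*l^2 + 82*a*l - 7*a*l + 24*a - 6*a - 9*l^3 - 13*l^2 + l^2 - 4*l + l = a^2*(-54*l - 18) + a*(63*l^2 + 75*l + 18) - 9*l^3 - 12*l^2 - 3*l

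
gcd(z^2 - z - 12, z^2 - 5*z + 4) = z - 4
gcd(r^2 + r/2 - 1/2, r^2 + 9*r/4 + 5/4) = r + 1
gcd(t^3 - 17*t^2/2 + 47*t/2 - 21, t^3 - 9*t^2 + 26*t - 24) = t^2 - 5*t + 6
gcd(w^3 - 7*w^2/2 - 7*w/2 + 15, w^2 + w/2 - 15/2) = w - 5/2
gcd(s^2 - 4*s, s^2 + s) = s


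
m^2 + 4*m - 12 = (m - 2)*(m + 6)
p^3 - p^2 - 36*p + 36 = (p - 6)*(p - 1)*(p + 6)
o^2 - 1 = (o - 1)*(o + 1)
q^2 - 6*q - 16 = (q - 8)*(q + 2)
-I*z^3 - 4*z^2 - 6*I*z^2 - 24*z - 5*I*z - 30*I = (z + 6)*(z - 5*I)*(-I*z + 1)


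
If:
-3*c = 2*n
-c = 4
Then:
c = -4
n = 6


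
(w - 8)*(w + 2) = w^2 - 6*w - 16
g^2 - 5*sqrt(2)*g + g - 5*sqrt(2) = (g + 1)*(g - 5*sqrt(2))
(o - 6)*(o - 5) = o^2 - 11*o + 30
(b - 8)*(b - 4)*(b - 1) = b^3 - 13*b^2 + 44*b - 32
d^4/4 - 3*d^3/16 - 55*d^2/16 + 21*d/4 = d*(d/4 + 1)*(d - 3)*(d - 7/4)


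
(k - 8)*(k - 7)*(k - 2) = k^3 - 17*k^2 + 86*k - 112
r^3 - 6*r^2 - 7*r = r*(r - 7)*(r + 1)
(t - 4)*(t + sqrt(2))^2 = t^3 - 4*t^2 + 2*sqrt(2)*t^2 - 8*sqrt(2)*t + 2*t - 8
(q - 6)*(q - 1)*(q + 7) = q^3 - 43*q + 42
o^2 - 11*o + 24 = (o - 8)*(o - 3)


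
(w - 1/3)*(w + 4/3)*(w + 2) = w^3 + 3*w^2 + 14*w/9 - 8/9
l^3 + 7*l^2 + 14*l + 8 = (l + 1)*(l + 2)*(l + 4)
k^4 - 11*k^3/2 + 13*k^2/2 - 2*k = k*(k - 4)*(k - 1)*(k - 1/2)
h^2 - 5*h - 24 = (h - 8)*(h + 3)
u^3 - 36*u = u*(u - 6)*(u + 6)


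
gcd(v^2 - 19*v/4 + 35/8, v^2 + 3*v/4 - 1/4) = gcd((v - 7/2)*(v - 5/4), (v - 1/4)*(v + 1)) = 1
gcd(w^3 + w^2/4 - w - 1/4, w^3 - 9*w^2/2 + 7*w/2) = w - 1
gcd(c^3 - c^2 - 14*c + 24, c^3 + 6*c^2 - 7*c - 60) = c^2 + c - 12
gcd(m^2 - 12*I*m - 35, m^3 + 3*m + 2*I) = 1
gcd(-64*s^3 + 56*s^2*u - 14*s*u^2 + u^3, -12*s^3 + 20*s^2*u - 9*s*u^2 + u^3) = 2*s - u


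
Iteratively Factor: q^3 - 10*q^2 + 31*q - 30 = (q - 5)*(q^2 - 5*q + 6) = (q - 5)*(q - 3)*(q - 2)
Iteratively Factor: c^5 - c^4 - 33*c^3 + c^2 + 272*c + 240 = (c + 1)*(c^4 - 2*c^3 - 31*c^2 + 32*c + 240) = (c - 5)*(c + 1)*(c^3 + 3*c^2 - 16*c - 48) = (c - 5)*(c - 4)*(c + 1)*(c^2 + 7*c + 12) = (c - 5)*(c - 4)*(c + 1)*(c + 3)*(c + 4)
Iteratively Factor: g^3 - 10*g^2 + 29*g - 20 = (g - 4)*(g^2 - 6*g + 5) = (g - 4)*(g - 1)*(g - 5)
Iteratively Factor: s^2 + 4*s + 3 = (s + 1)*(s + 3)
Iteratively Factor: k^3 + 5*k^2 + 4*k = (k)*(k^2 + 5*k + 4) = k*(k + 1)*(k + 4)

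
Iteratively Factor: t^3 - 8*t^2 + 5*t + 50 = (t + 2)*(t^2 - 10*t + 25) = (t - 5)*(t + 2)*(t - 5)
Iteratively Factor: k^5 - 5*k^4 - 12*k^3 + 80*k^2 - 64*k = (k - 1)*(k^4 - 4*k^3 - 16*k^2 + 64*k) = (k - 1)*(k + 4)*(k^3 - 8*k^2 + 16*k) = k*(k - 1)*(k + 4)*(k^2 - 8*k + 16) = k*(k - 4)*(k - 1)*(k + 4)*(k - 4)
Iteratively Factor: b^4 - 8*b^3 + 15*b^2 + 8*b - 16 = (b - 1)*(b^3 - 7*b^2 + 8*b + 16) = (b - 1)*(b + 1)*(b^2 - 8*b + 16) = (b - 4)*(b - 1)*(b + 1)*(b - 4)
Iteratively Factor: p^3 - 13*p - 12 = (p - 4)*(p^2 + 4*p + 3) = (p - 4)*(p + 3)*(p + 1)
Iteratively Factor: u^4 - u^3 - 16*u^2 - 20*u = (u + 2)*(u^3 - 3*u^2 - 10*u) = (u - 5)*(u + 2)*(u^2 + 2*u) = (u - 5)*(u + 2)^2*(u)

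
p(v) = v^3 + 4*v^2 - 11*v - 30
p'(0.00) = -11.00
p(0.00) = -30.00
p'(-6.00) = 49.00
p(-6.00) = -36.00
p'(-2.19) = -14.13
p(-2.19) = 2.77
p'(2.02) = 17.40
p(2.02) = -27.66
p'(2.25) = 22.19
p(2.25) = -23.11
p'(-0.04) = -11.32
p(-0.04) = -29.55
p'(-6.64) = 68.15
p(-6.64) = -73.36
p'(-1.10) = -16.17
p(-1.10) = -14.39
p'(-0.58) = -14.63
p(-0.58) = -22.47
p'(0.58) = -5.35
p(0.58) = -34.84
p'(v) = 3*v^2 + 8*v - 11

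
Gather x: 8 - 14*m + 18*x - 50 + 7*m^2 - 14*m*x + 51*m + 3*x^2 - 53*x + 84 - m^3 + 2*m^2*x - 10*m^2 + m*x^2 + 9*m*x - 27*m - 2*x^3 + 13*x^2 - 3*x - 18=-m^3 - 3*m^2 + 10*m - 2*x^3 + x^2*(m + 16) + x*(2*m^2 - 5*m - 38) + 24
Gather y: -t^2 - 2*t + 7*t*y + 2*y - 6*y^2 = -t^2 - 2*t - 6*y^2 + y*(7*t + 2)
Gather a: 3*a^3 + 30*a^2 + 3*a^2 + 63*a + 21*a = 3*a^3 + 33*a^2 + 84*a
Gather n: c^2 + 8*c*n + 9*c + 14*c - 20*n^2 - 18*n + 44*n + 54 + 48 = c^2 + 23*c - 20*n^2 + n*(8*c + 26) + 102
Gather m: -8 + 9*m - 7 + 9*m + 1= 18*m - 14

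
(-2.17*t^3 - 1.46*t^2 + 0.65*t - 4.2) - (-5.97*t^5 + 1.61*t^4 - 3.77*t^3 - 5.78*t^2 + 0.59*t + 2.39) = 5.97*t^5 - 1.61*t^4 + 1.6*t^3 + 4.32*t^2 + 0.0600000000000001*t - 6.59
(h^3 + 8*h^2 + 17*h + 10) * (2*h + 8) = 2*h^4 + 24*h^3 + 98*h^2 + 156*h + 80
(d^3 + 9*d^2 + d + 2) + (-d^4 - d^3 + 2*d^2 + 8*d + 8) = -d^4 + 11*d^2 + 9*d + 10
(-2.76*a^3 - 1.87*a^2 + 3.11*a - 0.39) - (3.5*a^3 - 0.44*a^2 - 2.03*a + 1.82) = -6.26*a^3 - 1.43*a^2 + 5.14*a - 2.21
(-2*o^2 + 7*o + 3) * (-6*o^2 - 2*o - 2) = 12*o^4 - 38*o^3 - 28*o^2 - 20*o - 6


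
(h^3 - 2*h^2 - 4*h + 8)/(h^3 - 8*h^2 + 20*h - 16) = (h + 2)/(h - 4)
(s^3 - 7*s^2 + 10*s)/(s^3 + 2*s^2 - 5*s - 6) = s*(s - 5)/(s^2 + 4*s + 3)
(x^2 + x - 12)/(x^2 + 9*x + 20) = (x - 3)/(x + 5)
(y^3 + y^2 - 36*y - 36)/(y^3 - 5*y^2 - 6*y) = (y + 6)/y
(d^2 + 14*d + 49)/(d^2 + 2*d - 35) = (d + 7)/(d - 5)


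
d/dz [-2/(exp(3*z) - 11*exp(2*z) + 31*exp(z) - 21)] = (6*exp(2*z) - 44*exp(z) + 62)*exp(z)/(exp(3*z) - 11*exp(2*z) + 31*exp(z) - 21)^2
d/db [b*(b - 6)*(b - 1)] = 3*b^2 - 14*b + 6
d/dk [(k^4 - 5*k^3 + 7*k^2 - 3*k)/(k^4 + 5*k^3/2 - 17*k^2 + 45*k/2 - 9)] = 6*(5*k^2 - 12*k + 18)/(4*k^4 + 36*k^3 + 9*k^2 - 324*k + 324)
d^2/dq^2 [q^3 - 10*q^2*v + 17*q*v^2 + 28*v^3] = 6*q - 20*v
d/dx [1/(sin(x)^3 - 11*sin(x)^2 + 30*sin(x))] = (-3*cos(x) + 22/tan(x) - 30*cos(x)/sin(x)^2)/((sin(x) - 6)^2*(sin(x) - 5)^2)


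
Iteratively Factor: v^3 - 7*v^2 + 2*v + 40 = (v - 5)*(v^2 - 2*v - 8) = (v - 5)*(v - 4)*(v + 2)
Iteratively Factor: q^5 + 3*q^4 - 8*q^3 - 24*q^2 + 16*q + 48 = (q - 2)*(q^4 + 5*q^3 + 2*q^2 - 20*q - 24) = (q - 2)*(q + 2)*(q^3 + 3*q^2 - 4*q - 12) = (q - 2)*(q + 2)*(q + 3)*(q^2 - 4) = (q - 2)*(q + 2)^2*(q + 3)*(q - 2)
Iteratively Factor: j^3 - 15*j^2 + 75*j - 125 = (j - 5)*(j^2 - 10*j + 25) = (j - 5)^2*(j - 5)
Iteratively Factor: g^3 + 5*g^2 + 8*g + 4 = (g + 2)*(g^2 + 3*g + 2) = (g + 2)^2*(g + 1)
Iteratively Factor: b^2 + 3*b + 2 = (b + 2)*(b + 1)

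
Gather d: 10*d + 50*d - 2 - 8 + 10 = 60*d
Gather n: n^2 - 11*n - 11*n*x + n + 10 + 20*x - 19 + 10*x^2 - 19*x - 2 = n^2 + n*(-11*x - 10) + 10*x^2 + x - 11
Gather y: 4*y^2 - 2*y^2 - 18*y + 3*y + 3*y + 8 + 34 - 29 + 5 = 2*y^2 - 12*y + 18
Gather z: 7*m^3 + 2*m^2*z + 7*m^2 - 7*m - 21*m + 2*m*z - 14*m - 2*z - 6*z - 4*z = 7*m^3 + 7*m^2 - 42*m + z*(2*m^2 + 2*m - 12)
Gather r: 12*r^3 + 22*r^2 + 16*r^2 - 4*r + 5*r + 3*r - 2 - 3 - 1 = 12*r^3 + 38*r^2 + 4*r - 6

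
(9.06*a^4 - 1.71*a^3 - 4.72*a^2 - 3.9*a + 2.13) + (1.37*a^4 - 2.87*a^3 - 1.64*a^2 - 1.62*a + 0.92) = 10.43*a^4 - 4.58*a^3 - 6.36*a^2 - 5.52*a + 3.05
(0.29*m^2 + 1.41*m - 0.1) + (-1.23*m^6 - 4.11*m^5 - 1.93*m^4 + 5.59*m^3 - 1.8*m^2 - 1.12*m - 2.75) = -1.23*m^6 - 4.11*m^5 - 1.93*m^4 + 5.59*m^3 - 1.51*m^2 + 0.29*m - 2.85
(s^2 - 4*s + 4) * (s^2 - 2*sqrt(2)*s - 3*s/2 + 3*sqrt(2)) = s^4 - 11*s^3/2 - 2*sqrt(2)*s^3 + 10*s^2 + 11*sqrt(2)*s^2 - 20*sqrt(2)*s - 6*s + 12*sqrt(2)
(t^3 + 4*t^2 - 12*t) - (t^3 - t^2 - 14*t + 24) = 5*t^2 + 2*t - 24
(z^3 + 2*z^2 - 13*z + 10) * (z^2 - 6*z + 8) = z^5 - 4*z^4 - 17*z^3 + 104*z^2 - 164*z + 80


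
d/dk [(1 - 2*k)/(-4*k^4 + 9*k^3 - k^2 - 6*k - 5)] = (8*k^4 - 18*k^3 + 2*k^2 + 12*k - (2*k - 1)*(16*k^3 - 27*k^2 + 2*k + 6) + 10)/(4*k^4 - 9*k^3 + k^2 + 6*k + 5)^2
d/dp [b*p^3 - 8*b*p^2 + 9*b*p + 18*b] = b*(3*p^2 - 16*p + 9)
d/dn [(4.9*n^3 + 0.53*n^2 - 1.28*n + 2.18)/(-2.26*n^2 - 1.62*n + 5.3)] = (-11.074*n^4 - 15.876*n^3 + 74.1586*n^2 + 15.4716*n - 3.2524)/(5.1076*n^4 + 7.3224*n^3 - 21.3316*n^2 - 17.172*n + 28.09)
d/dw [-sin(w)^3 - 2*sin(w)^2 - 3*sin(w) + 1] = (-4*sin(w) + 3*cos(w)^2 - 6)*cos(w)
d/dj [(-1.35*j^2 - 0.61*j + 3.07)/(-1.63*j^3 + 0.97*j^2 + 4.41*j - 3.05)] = (-2.2005*j^4 - 1.9886*j^3 + 9.6505*j^2 + 2.2792*j - 11.6782)/(2.6569*j^6 - 3.1622*j^5 - 13.4357*j^4 + 18.4984*j^3 + 13.5311*j^2 - 26.901*j + 9.3025)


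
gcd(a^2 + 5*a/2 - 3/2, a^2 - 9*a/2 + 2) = a - 1/2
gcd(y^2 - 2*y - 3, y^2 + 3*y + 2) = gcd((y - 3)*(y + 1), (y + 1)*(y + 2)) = y + 1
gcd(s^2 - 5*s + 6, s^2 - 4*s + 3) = s - 3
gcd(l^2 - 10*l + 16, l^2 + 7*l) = 1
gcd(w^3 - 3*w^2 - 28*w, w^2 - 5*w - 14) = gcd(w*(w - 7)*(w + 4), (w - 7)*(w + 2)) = w - 7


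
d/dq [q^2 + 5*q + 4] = 2*q + 5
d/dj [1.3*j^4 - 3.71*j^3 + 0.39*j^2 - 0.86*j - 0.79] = 5.2*j^3 - 11.13*j^2 + 0.78*j - 0.86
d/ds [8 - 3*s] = -3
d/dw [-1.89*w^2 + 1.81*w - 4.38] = 1.81 - 3.78*w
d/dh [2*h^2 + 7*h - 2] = 4*h + 7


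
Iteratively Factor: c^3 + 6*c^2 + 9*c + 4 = (c + 4)*(c^2 + 2*c + 1) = (c + 1)*(c + 4)*(c + 1)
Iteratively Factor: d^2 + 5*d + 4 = (d + 1)*(d + 4)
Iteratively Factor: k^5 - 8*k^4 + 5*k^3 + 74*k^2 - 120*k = (k + 3)*(k^4 - 11*k^3 + 38*k^2 - 40*k) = (k - 4)*(k + 3)*(k^3 - 7*k^2 + 10*k) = k*(k - 4)*(k + 3)*(k^2 - 7*k + 10) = k*(k - 5)*(k - 4)*(k + 3)*(k - 2)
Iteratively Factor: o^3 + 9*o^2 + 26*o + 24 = (o + 2)*(o^2 + 7*o + 12) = (o + 2)*(o + 4)*(o + 3)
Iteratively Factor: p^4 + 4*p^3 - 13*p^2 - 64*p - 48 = (p + 3)*(p^3 + p^2 - 16*p - 16) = (p + 3)*(p + 4)*(p^2 - 3*p - 4) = (p - 4)*(p + 3)*(p + 4)*(p + 1)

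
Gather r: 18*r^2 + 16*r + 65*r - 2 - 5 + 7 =18*r^2 + 81*r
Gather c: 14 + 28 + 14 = 56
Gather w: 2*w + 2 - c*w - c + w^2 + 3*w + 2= -c + w^2 + w*(5 - c) + 4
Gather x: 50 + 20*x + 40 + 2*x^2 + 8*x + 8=2*x^2 + 28*x + 98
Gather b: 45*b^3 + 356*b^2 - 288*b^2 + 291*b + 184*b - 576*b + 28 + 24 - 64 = 45*b^3 + 68*b^2 - 101*b - 12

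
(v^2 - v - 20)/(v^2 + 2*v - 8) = (v - 5)/(v - 2)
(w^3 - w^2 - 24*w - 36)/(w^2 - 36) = (w^2 + 5*w + 6)/(w + 6)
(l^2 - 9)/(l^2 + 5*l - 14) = (l^2 - 9)/(l^2 + 5*l - 14)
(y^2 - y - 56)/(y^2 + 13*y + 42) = (y - 8)/(y + 6)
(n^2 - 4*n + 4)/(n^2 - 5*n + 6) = (n - 2)/(n - 3)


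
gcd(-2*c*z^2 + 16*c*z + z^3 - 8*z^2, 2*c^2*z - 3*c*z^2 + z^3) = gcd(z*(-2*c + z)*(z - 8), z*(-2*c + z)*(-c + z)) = -2*c*z + z^2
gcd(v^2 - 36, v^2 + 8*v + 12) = v + 6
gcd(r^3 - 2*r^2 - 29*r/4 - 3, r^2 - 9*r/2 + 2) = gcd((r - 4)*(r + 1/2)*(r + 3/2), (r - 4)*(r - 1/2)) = r - 4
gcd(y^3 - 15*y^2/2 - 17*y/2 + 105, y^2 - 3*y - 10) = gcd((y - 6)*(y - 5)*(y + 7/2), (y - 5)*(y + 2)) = y - 5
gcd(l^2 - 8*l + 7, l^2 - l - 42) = l - 7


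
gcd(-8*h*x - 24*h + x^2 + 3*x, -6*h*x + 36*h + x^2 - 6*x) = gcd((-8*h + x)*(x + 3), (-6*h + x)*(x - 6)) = 1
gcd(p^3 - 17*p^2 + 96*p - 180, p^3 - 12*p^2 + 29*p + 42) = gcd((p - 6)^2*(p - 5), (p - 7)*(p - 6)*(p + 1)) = p - 6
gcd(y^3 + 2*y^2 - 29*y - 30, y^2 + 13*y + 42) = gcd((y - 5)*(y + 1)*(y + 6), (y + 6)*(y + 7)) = y + 6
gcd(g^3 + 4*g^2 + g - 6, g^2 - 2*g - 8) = g + 2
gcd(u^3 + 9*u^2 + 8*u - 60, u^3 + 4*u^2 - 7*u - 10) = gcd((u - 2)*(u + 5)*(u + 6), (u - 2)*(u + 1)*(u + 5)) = u^2 + 3*u - 10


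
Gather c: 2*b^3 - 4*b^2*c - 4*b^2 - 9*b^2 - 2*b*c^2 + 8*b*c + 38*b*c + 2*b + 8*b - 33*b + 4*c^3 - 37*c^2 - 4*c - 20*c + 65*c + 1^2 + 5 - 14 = 2*b^3 - 13*b^2 - 23*b + 4*c^3 + c^2*(-2*b - 37) + c*(-4*b^2 + 46*b + 41) - 8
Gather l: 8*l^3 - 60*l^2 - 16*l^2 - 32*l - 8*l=8*l^3 - 76*l^2 - 40*l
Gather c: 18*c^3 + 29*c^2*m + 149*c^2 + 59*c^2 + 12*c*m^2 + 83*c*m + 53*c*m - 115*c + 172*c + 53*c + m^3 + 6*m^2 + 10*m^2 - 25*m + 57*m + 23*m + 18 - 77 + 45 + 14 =18*c^3 + c^2*(29*m + 208) + c*(12*m^2 + 136*m + 110) + m^3 + 16*m^2 + 55*m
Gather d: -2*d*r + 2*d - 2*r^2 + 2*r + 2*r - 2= d*(2 - 2*r) - 2*r^2 + 4*r - 2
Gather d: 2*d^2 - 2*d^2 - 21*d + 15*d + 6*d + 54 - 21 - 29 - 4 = 0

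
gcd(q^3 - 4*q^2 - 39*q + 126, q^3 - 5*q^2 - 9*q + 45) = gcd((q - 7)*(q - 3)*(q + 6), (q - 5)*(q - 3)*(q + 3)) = q - 3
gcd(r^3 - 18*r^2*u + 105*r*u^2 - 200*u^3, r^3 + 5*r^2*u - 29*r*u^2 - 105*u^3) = r - 5*u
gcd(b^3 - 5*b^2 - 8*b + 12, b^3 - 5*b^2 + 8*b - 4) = b - 1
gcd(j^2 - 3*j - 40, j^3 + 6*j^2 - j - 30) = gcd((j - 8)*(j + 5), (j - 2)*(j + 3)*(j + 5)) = j + 5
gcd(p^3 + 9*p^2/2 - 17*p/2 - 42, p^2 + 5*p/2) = 1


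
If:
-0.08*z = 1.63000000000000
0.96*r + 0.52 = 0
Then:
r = -0.54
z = -20.38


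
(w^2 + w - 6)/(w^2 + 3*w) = (w - 2)/w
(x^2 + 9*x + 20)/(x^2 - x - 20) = (x + 5)/(x - 5)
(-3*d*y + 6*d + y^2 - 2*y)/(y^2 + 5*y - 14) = (-3*d + y)/(y + 7)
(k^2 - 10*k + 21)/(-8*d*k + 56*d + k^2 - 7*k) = (3 - k)/(8*d - k)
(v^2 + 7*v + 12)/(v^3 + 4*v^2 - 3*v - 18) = (v + 4)/(v^2 + v - 6)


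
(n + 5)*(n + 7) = n^2 + 12*n + 35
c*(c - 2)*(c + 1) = c^3 - c^2 - 2*c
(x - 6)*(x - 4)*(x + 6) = x^3 - 4*x^2 - 36*x + 144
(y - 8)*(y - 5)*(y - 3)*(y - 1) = y^4 - 17*y^3 + 95*y^2 - 199*y + 120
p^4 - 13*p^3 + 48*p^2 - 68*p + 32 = (p - 8)*(p - 2)^2*(p - 1)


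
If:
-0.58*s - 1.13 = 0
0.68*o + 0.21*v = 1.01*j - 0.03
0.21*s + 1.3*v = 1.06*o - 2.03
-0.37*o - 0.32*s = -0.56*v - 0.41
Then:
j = -3.49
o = -3.87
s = -1.95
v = -4.40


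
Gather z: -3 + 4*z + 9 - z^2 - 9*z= -z^2 - 5*z + 6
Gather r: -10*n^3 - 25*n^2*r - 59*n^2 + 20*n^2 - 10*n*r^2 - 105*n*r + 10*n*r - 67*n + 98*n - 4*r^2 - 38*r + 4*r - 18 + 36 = -10*n^3 - 39*n^2 + 31*n + r^2*(-10*n - 4) + r*(-25*n^2 - 95*n - 34) + 18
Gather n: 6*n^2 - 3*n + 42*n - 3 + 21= 6*n^2 + 39*n + 18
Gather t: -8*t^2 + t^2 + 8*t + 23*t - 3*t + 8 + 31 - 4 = -7*t^2 + 28*t + 35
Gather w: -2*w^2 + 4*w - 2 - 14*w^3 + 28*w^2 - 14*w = -14*w^3 + 26*w^2 - 10*w - 2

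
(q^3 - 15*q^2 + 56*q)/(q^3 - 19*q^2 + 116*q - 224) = q/(q - 4)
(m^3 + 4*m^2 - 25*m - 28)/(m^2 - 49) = (m^2 - 3*m - 4)/(m - 7)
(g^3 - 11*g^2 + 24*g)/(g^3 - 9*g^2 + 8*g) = (g - 3)/(g - 1)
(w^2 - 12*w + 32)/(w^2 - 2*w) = (w^2 - 12*w + 32)/(w*(w - 2))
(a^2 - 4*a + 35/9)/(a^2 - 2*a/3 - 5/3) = (a - 7/3)/(a + 1)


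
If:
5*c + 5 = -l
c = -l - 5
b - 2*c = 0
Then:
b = 0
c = 0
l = -5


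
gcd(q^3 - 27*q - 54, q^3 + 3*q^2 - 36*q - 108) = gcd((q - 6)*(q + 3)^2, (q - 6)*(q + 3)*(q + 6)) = q^2 - 3*q - 18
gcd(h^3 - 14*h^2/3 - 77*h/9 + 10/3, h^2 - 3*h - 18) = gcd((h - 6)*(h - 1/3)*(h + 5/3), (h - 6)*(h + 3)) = h - 6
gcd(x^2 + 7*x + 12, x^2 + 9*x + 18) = x + 3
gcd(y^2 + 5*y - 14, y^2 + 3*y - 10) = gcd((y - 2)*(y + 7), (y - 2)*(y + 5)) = y - 2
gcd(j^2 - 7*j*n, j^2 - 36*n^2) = 1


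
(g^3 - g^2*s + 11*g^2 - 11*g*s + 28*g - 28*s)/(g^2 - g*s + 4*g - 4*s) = g + 7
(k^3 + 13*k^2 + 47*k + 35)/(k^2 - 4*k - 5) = (k^2 + 12*k + 35)/(k - 5)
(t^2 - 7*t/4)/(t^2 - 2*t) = (t - 7/4)/(t - 2)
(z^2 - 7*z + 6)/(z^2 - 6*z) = (z - 1)/z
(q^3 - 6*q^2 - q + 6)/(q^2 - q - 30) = (q^2 - 1)/(q + 5)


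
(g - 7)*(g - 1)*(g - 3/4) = g^3 - 35*g^2/4 + 13*g - 21/4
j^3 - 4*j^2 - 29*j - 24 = (j - 8)*(j + 1)*(j + 3)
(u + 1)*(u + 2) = u^2 + 3*u + 2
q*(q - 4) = q^2 - 4*q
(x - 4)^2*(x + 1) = x^3 - 7*x^2 + 8*x + 16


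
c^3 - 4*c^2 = c^2*(c - 4)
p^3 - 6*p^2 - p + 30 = (p - 5)*(p - 3)*(p + 2)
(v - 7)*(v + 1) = v^2 - 6*v - 7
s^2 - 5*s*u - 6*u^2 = (s - 6*u)*(s + u)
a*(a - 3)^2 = a^3 - 6*a^2 + 9*a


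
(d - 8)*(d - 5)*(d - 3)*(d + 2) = d^4 - 14*d^3 + 47*d^2 + 38*d - 240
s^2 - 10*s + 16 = (s - 8)*(s - 2)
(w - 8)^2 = w^2 - 16*w + 64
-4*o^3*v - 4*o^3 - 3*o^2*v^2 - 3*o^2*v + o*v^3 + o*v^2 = (-4*o + v)*(o + v)*(o*v + o)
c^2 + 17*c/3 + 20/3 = (c + 5/3)*(c + 4)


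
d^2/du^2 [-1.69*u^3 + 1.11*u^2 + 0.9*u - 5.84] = 2.22 - 10.14*u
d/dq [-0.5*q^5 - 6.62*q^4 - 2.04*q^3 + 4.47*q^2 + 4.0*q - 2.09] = -2.5*q^4 - 26.48*q^3 - 6.12*q^2 + 8.94*q + 4.0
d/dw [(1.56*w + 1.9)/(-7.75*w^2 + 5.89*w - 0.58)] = (12.09*w^2 + 29.45*w - 12.0958)/(60.0625*w^4 - 91.295*w^3 + 43.6821*w^2 - 6.8324*w + 0.3364)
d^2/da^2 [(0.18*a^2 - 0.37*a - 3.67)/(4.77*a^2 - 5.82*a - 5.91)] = (-6.843042*a^3 - 470.572902*a^2 + 548.722674*a - 417.51585)/(108.531333*a^6 - 397.265634*a^5 + 81.3051270000001*a^4 + 787.281876*a^3 - 100.736541*a^2 - 609.844626*a - 206.425071)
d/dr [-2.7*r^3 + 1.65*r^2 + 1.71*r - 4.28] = -8.1*r^2 + 3.3*r + 1.71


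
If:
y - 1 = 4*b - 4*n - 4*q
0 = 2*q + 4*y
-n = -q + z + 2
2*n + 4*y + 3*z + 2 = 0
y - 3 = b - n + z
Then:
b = -118/11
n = -82/11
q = -38/11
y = 19/11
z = 2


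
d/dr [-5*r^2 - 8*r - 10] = -10*r - 8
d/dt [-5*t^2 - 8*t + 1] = -10*t - 8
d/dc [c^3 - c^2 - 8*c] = 3*c^2 - 2*c - 8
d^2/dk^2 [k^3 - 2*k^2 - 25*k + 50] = 6*k - 4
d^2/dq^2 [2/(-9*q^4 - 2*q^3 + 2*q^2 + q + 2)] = 4*(2*(27*q^2 + 3*q - 1)*(-9*q^4 - 2*q^3 + 2*q^2 + q + 2) + (36*q^3 + 6*q^2 - 4*q - 1)^2)/(-9*q^4 - 2*q^3 + 2*q^2 + q + 2)^3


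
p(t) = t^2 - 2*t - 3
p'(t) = 2*t - 2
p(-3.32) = 14.66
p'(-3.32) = -8.64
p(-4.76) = 29.18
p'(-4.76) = -11.52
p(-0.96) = -0.16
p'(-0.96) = -3.92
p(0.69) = -3.90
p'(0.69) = -0.62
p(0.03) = -3.06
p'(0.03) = -1.94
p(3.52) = 2.35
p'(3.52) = 5.04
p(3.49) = 2.20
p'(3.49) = 4.98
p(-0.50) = -1.75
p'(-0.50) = -3.00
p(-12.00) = 165.00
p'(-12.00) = -26.00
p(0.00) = -3.00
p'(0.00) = -2.00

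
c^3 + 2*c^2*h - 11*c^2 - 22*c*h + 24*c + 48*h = (c - 8)*(c - 3)*(c + 2*h)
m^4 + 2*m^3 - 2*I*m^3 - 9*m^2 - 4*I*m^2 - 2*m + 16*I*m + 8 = (m - 2)*(m + 4)*(m - I)^2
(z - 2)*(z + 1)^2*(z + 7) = z^4 + 7*z^3 - 3*z^2 - 23*z - 14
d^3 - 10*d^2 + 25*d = d*(d - 5)^2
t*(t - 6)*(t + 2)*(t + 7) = t^4 + 3*t^3 - 40*t^2 - 84*t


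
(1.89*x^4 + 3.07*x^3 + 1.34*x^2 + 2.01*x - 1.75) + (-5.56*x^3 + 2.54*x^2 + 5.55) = 1.89*x^4 - 2.49*x^3 + 3.88*x^2 + 2.01*x + 3.8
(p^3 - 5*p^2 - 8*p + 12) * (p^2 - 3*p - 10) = p^5 - 8*p^4 - 3*p^3 + 86*p^2 + 44*p - 120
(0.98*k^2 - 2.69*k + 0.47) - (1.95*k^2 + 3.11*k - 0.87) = -0.97*k^2 - 5.8*k + 1.34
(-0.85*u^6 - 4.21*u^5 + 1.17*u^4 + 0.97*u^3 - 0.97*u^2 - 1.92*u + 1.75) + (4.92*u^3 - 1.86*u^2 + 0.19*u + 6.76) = -0.85*u^6 - 4.21*u^5 + 1.17*u^4 + 5.89*u^3 - 2.83*u^2 - 1.73*u + 8.51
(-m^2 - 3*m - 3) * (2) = -2*m^2 - 6*m - 6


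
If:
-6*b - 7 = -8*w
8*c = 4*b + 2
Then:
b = 4*w/3 - 7/6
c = 2*w/3 - 1/3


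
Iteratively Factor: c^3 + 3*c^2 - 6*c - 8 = (c - 2)*(c^2 + 5*c + 4) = (c - 2)*(c + 1)*(c + 4)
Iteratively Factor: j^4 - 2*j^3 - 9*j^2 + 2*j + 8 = (j - 4)*(j^3 + 2*j^2 - j - 2) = (j - 4)*(j + 2)*(j^2 - 1) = (j - 4)*(j + 1)*(j + 2)*(j - 1)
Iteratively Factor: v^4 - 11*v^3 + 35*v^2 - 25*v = (v - 5)*(v^3 - 6*v^2 + 5*v) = (v - 5)*(v - 1)*(v^2 - 5*v) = (v - 5)^2*(v - 1)*(v)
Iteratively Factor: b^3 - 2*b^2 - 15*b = (b - 5)*(b^2 + 3*b) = (b - 5)*(b + 3)*(b)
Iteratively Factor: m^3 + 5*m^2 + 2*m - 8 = (m - 1)*(m^2 + 6*m + 8) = (m - 1)*(m + 4)*(m + 2)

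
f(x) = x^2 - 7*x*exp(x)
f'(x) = -7*x*exp(x) + 2*x - 7*exp(x)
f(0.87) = -13.78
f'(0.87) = -29.50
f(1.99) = -97.95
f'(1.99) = -149.13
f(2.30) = -155.29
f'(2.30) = -225.80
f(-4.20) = 18.08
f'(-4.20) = -8.06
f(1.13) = -23.21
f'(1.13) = -43.90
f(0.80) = -11.82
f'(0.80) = -26.44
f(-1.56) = 4.73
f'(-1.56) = -2.30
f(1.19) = -25.97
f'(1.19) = -48.01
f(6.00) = -16908.01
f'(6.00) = -19756.01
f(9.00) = -510413.29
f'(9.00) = -567197.87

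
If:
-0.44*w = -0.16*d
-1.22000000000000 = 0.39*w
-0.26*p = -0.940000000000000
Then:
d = -8.60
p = 3.62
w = -3.13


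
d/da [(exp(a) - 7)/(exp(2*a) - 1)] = (-2*(exp(a) - 7)*exp(a) + exp(2*a) - 1)*exp(a)/(1 - exp(2*a))^2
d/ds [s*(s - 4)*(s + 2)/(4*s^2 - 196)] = (s^4 - 139*s^2 + 196*s + 392)/(4*(s^4 - 98*s^2 + 2401))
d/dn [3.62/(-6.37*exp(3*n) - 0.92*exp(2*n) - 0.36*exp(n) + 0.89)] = (69.1782*exp(2*n) + 6.6608*exp(n) + 1.3032)*exp(n)/(6.37*exp(3*n) + 0.92*exp(2*n) + 0.36*exp(n) - 0.89)^2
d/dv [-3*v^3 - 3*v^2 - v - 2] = -9*v^2 - 6*v - 1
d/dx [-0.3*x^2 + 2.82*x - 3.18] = 2.82 - 0.6*x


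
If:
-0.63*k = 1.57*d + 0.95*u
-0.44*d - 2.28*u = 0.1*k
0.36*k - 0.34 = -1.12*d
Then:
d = 1.25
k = -2.95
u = -0.11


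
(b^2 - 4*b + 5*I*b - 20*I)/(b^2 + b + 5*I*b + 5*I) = (b - 4)/(b + 1)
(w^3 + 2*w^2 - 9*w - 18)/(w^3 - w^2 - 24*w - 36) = (w - 3)/(w - 6)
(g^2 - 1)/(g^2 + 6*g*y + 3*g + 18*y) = (g^2 - 1)/(g^2 + 6*g*y + 3*g + 18*y)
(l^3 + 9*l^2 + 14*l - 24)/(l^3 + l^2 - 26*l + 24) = (l + 4)/(l - 4)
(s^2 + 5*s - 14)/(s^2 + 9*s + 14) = (s - 2)/(s + 2)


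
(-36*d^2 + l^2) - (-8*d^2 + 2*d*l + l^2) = -28*d^2 - 2*d*l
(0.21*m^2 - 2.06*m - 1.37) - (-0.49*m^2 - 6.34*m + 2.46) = 0.7*m^2 + 4.28*m - 3.83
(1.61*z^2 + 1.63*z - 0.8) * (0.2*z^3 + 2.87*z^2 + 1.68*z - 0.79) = 0.322*z^5 + 4.9467*z^4 + 7.2229*z^3 - 0.829500000000001*z^2 - 2.6317*z + 0.632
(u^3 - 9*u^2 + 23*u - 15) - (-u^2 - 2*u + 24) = u^3 - 8*u^2 + 25*u - 39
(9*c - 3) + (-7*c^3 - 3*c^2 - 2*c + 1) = -7*c^3 - 3*c^2 + 7*c - 2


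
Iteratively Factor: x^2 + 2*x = (x)*(x + 2)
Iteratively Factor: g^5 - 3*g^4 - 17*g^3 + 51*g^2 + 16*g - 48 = (g - 1)*(g^4 - 2*g^3 - 19*g^2 + 32*g + 48) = (g - 1)*(g + 1)*(g^3 - 3*g^2 - 16*g + 48) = (g - 4)*(g - 1)*(g + 1)*(g^2 + g - 12) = (g - 4)*(g - 1)*(g + 1)*(g + 4)*(g - 3)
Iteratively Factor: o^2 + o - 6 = (o - 2)*(o + 3)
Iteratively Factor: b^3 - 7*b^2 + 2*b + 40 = (b - 4)*(b^2 - 3*b - 10) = (b - 4)*(b + 2)*(b - 5)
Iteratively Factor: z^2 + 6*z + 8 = (z + 4)*(z + 2)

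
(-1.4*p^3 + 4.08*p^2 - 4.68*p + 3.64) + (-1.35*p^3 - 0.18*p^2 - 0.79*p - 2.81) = -2.75*p^3 + 3.9*p^2 - 5.47*p + 0.83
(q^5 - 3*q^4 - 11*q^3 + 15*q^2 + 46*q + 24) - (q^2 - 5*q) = q^5 - 3*q^4 - 11*q^3 + 14*q^2 + 51*q + 24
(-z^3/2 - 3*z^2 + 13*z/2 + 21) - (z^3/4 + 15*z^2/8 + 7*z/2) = -3*z^3/4 - 39*z^2/8 + 3*z + 21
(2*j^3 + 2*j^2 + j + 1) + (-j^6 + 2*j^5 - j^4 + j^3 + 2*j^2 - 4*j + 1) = -j^6 + 2*j^5 - j^4 + 3*j^3 + 4*j^2 - 3*j + 2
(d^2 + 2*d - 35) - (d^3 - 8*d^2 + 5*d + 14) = -d^3 + 9*d^2 - 3*d - 49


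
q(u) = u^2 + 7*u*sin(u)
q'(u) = 7*u*cos(u) + 2*u + 7*sin(u)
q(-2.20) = 17.29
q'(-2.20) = -1.00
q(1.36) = 11.16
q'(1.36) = 11.56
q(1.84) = 15.80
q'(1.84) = 7.00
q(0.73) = 3.94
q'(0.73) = 9.94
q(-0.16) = 0.20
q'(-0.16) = -2.54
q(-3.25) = 8.10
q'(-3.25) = 16.87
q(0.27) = 0.58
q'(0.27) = 4.23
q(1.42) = 11.84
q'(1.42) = 11.25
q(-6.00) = 24.26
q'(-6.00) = -50.37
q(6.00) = 24.26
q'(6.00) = 50.37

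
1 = 1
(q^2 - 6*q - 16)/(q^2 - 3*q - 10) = (q - 8)/(q - 5)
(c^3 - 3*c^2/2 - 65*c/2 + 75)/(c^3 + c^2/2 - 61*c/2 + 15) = (2*c - 5)/(2*c - 1)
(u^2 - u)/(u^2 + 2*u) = (u - 1)/(u + 2)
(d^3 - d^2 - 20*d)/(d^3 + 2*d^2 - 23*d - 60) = d/(d + 3)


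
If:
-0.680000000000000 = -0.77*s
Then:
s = 0.88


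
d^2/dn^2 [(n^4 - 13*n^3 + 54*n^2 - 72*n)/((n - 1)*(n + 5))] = 2*(n^6 + 12*n^5 + 33*n^4 - 721*n^3 + 1740*n^2 - 2055*n - 90)/(n^6 + 12*n^5 + 33*n^4 - 56*n^3 - 165*n^2 + 300*n - 125)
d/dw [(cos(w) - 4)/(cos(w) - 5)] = sin(w)/(cos(w) - 5)^2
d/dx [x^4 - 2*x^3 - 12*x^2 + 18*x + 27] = 4*x^3 - 6*x^2 - 24*x + 18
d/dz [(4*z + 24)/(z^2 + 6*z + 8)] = 4*(z^2 + 6*z - 2*(z + 3)*(z + 6) + 8)/(z^2 + 6*z + 8)^2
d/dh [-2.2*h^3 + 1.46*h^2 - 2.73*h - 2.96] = -6.6*h^2 + 2.92*h - 2.73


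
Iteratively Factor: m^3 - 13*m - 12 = (m + 1)*(m^2 - m - 12) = (m + 1)*(m + 3)*(m - 4)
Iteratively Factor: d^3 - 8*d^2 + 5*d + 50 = (d + 2)*(d^2 - 10*d + 25) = (d - 5)*(d + 2)*(d - 5)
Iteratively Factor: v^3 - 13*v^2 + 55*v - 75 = (v - 5)*(v^2 - 8*v + 15) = (v - 5)^2*(v - 3)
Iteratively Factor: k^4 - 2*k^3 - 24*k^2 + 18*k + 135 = (k + 3)*(k^3 - 5*k^2 - 9*k + 45) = (k + 3)^2*(k^2 - 8*k + 15) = (k - 5)*(k + 3)^2*(k - 3)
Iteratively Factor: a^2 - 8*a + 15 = (a - 5)*(a - 3)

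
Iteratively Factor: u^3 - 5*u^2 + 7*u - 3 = (u - 1)*(u^2 - 4*u + 3) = (u - 1)^2*(u - 3)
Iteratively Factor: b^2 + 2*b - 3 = (b - 1)*(b + 3)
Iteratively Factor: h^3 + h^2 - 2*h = (h + 2)*(h^2 - h) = h*(h + 2)*(h - 1)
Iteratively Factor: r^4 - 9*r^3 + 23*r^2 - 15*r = (r - 3)*(r^3 - 6*r^2 + 5*r) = r*(r - 3)*(r^2 - 6*r + 5) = r*(r - 5)*(r - 3)*(r - 1)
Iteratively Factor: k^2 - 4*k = (k - 4)*(k)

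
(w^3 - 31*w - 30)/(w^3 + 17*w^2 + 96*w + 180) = (w^2 - 5*w - 6)/(w^2 + 12*w + 36)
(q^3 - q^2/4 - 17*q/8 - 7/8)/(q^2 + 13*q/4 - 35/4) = (2*q^2 + 3*q + 1)/(2*(q + 5))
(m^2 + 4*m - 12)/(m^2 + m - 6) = (m + 6)/(m + 3)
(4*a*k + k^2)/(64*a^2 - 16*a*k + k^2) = k*(4*a + k)/(64*a^2 - 16*a*k + k^2)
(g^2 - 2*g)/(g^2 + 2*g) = (g - 2)/(g + 2)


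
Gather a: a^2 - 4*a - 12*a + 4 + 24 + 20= a^2 - 16*a + 48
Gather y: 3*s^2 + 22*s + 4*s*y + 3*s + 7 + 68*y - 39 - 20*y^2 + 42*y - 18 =3*s^2 + 25*s - 20*y^2 + y*(4*s + 110) - 50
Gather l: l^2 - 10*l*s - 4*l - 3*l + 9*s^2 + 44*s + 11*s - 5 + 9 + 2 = l^2 + l*(-10*s - 7) + 9*s^2 + 55*s + 6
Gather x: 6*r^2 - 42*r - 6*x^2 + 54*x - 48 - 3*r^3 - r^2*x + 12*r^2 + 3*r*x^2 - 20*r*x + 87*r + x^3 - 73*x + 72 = -3*r^3 + 18*r^2 + 45*r + x^3 + x^2*(3*r - 6) + x*(-r^2 - 20*r - 19) + 24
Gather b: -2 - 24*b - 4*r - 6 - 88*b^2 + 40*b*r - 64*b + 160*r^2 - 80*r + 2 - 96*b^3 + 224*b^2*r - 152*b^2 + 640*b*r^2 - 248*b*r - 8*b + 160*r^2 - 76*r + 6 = -96*b^3 + b^2*(224*r - 240) + b*(640*r^2 - 208*r - 96) + 320*r^2 - 160*r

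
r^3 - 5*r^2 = r^2*(r - 5)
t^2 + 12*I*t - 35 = (t + 5*I)*(t + 7*I)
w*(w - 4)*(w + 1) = w^3 - 3*w^2 - 4*w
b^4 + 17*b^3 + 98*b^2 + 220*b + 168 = (b + 2)^2*(b + 6)*(b + 7)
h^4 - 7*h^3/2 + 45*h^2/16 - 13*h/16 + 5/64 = (h - 5/2)*(h - 1/2)*(h - 1/4)^2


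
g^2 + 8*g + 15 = (g + 3)*(g + 5)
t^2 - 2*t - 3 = (t - 3)*(t + 1)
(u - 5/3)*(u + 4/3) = u^2 - u/3 - 20/9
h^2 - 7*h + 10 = (h - 5)*(h - 2)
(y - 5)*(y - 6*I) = y^2 - 5*y - 6*I*y + 30*I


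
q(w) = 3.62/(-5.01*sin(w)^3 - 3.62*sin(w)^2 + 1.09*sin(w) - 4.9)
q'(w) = 3.62*(15.03*sin(w)^2*cos(w) + 7.24*sin(w)*cos(w) - 1.09*cos(w))/(-5.01*sin(w)^3 - 3.62*sin(w)^2 + 1.09*sin(w) - 4.9)^2 = (54.4086*sin(w)^2 + 26.2088*sin(w) - 3.9458)*cos(w)/(5.01*sin(w)^3 + 3.62*sin(w)^2 - 1.09*sin(w) + 4.9)^2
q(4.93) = -0.76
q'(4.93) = 0.21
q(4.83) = -0.78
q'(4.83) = 0.13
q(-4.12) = -0.39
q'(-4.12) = -0.35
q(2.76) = -0.69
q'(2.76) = -0.45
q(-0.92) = -0.65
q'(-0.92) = 0.19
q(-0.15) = -0.71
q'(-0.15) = -0.25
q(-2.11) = -0.68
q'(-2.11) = -0.25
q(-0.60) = -0.63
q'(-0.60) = -0.03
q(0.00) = -0.74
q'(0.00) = -0.16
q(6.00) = -0.67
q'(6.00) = -0.23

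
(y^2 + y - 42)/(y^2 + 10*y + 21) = (y - 6)/(y + 3)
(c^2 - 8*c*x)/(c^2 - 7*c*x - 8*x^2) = c/(c + x)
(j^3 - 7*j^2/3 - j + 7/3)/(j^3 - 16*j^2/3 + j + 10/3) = (3*j^2 - 4*j - 7)/(3*j^2 - 13*j - 10)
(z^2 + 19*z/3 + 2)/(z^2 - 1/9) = 3*(z + 6)/(3*z - 1)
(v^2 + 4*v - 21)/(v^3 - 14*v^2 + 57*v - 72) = (v + 7)/(v^2 - 11*v + 24)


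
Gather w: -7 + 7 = 0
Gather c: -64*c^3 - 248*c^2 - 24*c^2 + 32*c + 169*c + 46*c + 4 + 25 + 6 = -64*c^3 - 272*c^2 + 247*c + 35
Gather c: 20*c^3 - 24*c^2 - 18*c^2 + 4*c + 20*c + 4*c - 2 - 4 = 20*c^3 - 42*c^2 + 28*c - 6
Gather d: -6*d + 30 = 30 - 6*d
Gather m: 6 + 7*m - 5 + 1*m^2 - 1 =m^2 + 7*m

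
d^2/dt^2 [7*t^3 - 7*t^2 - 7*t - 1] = 42*t - 14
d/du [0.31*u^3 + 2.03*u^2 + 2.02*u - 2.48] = 0.93*u^2 + 4.06*u + 2.02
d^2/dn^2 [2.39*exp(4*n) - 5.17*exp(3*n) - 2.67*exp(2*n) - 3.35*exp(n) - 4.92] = (38.24*exp(3*n) - 46.53*exp(2*n) - 10.68*exp(n) - 3.35)*exp(n)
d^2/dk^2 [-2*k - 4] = 0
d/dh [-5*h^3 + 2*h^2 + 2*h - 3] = -15*h^2 + 4*h + 2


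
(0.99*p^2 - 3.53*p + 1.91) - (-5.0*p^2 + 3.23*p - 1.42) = 5.99*p^2 - 6.76*p + 3.33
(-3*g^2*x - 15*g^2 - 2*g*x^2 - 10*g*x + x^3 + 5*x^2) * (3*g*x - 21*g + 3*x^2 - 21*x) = -9*g^3*x^2 + 18*g^3*x + 315*g^3 - 15*g^2*x^3 + 30*g^2*x^2 + 525*g^2*x - 3*g*x^4 + 6*g*x^3 + 105*g*x^2 + 3*x^5 - 6*x^4 - 105*x^3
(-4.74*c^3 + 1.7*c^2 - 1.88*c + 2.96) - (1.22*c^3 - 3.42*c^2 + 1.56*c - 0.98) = -5.96*c^3 + 5.12*c^2 - 3.44*c + 3.94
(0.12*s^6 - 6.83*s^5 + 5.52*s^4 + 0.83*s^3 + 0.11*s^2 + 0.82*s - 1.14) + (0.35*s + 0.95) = 0.12*s^6 - 6.83*s^5 + 5.52*s^4 + 0.83*s^3 + 0.11*s^2 + 1.17*s - 0.19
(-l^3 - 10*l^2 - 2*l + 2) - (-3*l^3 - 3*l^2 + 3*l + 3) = 2*l^3 - 7*l^2 - 5*l - 1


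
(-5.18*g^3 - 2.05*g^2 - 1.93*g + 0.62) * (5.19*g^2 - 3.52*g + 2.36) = -26.8842*g^5 + 7.5941*g^4 - 15.0255*g^3 + 5.1734*g^2 - 6.7372*g + 1.4632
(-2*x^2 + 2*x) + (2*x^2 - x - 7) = x - 7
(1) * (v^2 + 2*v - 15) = v^2 + 2*v - 15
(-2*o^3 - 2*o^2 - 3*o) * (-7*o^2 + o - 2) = 14*o^5 + 12*o^4 + 23*o^3 + o^2 + 6*o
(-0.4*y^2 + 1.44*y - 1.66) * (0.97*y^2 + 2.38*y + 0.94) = -0.388*y^4 + 0.4448*y^3 + 1.441*y^2 - 2.5972*y - 1.5604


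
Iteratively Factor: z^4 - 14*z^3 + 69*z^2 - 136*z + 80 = (z - 4)*(z^3 - 10*z^2 + 29*z - 20) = (z - 4)*(z - 1)*(z^2 - 9*z + 20) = (z - 4)^2*(z - 1)*(z - 5)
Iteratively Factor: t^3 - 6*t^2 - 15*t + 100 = (t - 5)*(t^2 - t - 20) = (t - 5)^2*(t + 4)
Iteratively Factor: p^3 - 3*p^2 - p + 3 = (p - 3)*(p^2 - 1) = (p - 3)*(p + 1)*(p - 1)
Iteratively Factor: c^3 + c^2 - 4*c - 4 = (c + 1)*(c^2 - 4) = (c - 2)*(c + 1)*(c + 2)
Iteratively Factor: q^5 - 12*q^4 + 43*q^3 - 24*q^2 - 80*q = (q)*(q^4 - 12*q^3 + 43*q^2 - 24*q - 80) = q*(q - 4)*(q^3 - 8*q^2 + 11*q + 20) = q*(q - 5)*(q - 4)*(q^2 - 3*q - 4) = q*(q - 5)*(q - 4)^2*(q + 1)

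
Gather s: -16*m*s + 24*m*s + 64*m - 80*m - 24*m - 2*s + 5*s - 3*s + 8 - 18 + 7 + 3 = 8*m*s - 40*m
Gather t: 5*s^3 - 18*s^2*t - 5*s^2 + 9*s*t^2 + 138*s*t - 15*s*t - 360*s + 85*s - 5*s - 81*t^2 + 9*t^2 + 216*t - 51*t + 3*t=5*s^3 - 5*s^2 - 280*s + t^2*(9*s - 72) + t*(-18*s^2 + 123*s + 168)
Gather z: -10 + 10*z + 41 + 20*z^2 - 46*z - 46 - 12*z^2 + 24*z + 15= 8*z^2 - 12*z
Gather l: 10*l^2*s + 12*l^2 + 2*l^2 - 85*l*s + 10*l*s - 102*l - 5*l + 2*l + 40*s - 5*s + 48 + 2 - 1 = l^2*(10*s + 14) + l*(-75*s - 105) + 35*s + 49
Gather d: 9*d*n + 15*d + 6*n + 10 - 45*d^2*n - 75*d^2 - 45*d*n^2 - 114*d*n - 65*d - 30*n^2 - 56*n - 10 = d^2*(-45*n - 75) + d*(-45*n^2 - 105*n - 50) - 30*n^2 - 50*n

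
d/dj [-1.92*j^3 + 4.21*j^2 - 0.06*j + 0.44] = -5.76*j^2 + 8.42*j - 0.06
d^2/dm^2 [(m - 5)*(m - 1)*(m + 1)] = 6*m - 10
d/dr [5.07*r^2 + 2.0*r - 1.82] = 10.14*r + 2.0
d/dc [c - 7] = 1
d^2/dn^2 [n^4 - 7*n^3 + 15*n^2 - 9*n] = 12*n^2 - 42*n + 30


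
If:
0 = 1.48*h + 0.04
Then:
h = -0.03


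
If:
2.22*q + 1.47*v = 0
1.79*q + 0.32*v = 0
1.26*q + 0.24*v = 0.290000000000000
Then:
No Solution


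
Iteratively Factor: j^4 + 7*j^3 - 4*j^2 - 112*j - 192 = (j + 4)*(j^3 + 3*j^2 - 16*j - 48) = (j - 4)*(j + 4)*(j^2 + 7*j + 12) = (j - 4)*(j + 4)^2*(j + 3)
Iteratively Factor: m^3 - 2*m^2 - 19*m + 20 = (m - 1)*(m^2 - m - 20) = (m - 1)*(m + 4)*(m - 5)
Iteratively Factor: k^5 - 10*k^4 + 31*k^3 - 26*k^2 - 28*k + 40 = (k + 1)*(k^4 - 11*k^3 + 42*k^2 - 68*k + 40) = (k - 5)*(k + 1)*(k^3 - 6*k^2 + 12*k - 8) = (k - 5)*(k - 2)*(k + 1)*(k^2 - 4*k + 4) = (k - 5)*(k - 2)^2*(k + 1)*(k - 2)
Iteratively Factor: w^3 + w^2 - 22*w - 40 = (w + 2)*(w^2 - w - 20) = (w - 5)*(w + 2)*(w + 4)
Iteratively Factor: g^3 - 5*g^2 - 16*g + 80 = (g - 5)*(g^2 - 16) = (g - 5)*(g - 4)*(g + 4)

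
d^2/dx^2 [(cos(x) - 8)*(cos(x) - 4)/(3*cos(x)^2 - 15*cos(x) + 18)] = (-69*(1 - cos(x)^2)^2 + 7*cos(x)^5 + 124*cos(x)^3 + 202*cos(x)^2 - 1056*cos(x) + 637)/(3*(cos(x) - 3)^3*(cos(x) - 2)^3)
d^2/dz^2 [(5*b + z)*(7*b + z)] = 2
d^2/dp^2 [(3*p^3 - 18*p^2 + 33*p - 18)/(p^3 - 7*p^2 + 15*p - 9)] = 6/(p^3 - 9*p^2 + 27*p - 27)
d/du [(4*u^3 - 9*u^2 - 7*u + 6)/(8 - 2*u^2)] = (-4*u^4 + 41*u^2 - 60*u - 28)/(2*(u^4 - 8*u^2 + 16))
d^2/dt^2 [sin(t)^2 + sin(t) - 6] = -sin(t) + 2*cos(2*t)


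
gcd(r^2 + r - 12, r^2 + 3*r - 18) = r - 3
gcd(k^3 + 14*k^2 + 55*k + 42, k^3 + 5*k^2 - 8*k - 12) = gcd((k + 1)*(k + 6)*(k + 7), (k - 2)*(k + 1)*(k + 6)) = k^2 + 7*k + 6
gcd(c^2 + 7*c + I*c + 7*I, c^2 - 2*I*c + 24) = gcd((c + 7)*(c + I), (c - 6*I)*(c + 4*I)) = 1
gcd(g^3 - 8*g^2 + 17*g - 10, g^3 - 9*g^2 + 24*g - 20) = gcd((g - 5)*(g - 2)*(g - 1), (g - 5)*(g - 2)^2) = g^2 - 7*g + 10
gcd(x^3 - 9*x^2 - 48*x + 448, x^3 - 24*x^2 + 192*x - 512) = x^2 - 16*x + 64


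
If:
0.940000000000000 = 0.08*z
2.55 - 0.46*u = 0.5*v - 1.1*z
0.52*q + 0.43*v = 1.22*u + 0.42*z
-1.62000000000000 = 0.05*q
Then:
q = -32.40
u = -5.25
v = 35.78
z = 11.75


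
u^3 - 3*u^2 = u^2*(u - 3)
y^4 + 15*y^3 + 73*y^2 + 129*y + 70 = (y + 1)*(y + 2)*(y + 5)*(y + 7)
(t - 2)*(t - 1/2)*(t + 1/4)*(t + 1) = t^4 - 5*t^3/4 - 15*t^2/8 + 5*t/8 + 1/4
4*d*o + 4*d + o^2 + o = (4*d + o)*(o + 1)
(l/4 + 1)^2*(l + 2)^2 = l^4/16 + 3*l^3/4 + 13*l^2/4 + 6*l + 4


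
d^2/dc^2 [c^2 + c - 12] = 2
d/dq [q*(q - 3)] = 2*q - 3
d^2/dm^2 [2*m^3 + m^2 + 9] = 12*m + 2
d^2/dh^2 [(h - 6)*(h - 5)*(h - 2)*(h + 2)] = 12*h^2 - 66*h + 52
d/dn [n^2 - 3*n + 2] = 2*n - 3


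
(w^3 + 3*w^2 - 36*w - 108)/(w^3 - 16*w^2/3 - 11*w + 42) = 3*(w + 6)/(3*w - 7)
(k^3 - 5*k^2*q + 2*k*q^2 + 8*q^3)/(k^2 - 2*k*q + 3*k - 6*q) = (k^2 - 3*k*q - 4*q^2)/(k + 3)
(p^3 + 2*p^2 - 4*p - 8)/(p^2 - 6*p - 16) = (p^2 - 4)/(p - 8)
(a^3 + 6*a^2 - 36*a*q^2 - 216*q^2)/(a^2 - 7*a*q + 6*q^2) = (-a^2 - 6*a*q - 6*a - 36*q)/(-a + q)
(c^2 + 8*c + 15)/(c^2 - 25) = (c + 3)/(c - 5)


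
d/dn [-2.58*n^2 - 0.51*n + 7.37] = -5.16*n - 0.51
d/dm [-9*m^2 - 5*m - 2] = -18*m - 5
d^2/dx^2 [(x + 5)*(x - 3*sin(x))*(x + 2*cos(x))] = 3*x^2*sin(x) - 2*x^2*cos(x) + 7*x*sin(x) + 12*x*sin(2*x) - 22*x*cos(x) + 6*x + 60*sin(2*x) - 26*sqrt(2)*sin(x + pi/4) - 12*cos(2*x) + 10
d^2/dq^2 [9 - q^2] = -2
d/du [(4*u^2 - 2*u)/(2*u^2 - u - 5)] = 10*(1 - 4*u)/(4*u^4 - 4*u^3 - 19*u^2 + 10*u + 25)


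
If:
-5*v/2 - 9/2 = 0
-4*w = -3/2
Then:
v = -9/5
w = 3/8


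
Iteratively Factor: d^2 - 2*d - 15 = (d + 3)*(d - 5)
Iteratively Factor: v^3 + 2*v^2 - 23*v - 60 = (v + 4)*(v^2 - 2*v - 15) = (v + 3)*(v + 4)*(v - 5)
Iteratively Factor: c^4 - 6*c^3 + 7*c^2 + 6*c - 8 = (c - 2)*(c^3 - 4*c^2 - c + 4) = (c - 4)*(c - 2)*(c^2 - 1) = (c - 4)*(c - 2)*(c + 1)*(c - 1)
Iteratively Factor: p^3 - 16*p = (p - 4)*(p^2 + 4*p) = (p - 4)*(p + 4)*(p)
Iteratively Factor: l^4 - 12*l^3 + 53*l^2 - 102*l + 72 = (l - 3)*(l^3 - 9*l^2 + 26*l - 24) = (l - 3)^2*(l^2 - 6*l + 8) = (l - 4)*(l - 3)^2*(l - 2)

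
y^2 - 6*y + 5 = (y - 5)*(y - 1)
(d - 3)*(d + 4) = d^2 + d - 12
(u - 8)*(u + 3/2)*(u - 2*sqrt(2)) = u^3 - 13*u^2/2 - 2*sqrt(2)*u^2 - 12*u + 13*sqrt(2)*u + 24*sqrt(2)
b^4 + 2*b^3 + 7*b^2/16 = b^2*(b + 1/4)*(b + 7/4)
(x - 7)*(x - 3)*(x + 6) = x^3 - 4*x^2 - 39*x + 126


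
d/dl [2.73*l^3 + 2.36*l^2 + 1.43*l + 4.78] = 8.19*l^2 + 4.72*l + 1.43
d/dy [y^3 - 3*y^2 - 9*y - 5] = 3*y^2 - 6*y - 9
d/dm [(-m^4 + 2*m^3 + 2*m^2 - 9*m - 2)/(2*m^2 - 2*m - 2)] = (-2*m^5 + 5*m^4 + m^2 + 7)/(2*(m^4 - 2*m^3 - m^2 + 2*m + 1))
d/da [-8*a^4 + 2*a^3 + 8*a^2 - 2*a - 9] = -32*a^3 + 6*a^2 + 16*a - 2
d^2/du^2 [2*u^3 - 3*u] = 12*u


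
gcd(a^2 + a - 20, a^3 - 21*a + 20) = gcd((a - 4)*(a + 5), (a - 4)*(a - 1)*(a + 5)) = a^2 + a - 20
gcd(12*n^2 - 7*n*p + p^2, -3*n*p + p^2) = -3*n + p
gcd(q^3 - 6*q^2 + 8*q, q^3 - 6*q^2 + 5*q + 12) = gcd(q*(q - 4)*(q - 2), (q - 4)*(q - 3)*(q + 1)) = q - 4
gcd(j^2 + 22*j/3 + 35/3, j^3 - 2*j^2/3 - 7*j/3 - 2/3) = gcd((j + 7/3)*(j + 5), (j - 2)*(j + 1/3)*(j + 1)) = 1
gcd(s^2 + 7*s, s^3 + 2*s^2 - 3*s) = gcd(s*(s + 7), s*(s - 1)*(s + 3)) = s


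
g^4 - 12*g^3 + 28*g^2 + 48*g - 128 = (g - 8)*(g - 4)*(g - 2)*(g + 2)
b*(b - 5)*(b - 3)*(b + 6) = b^4 - 2*b^3 - 33*b^2 + 90*b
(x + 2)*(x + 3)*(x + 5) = x^3 + 10*x^2 + 31*x + 30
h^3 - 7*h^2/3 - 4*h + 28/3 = (h - 7/3)*(h - 2)*(h + 2)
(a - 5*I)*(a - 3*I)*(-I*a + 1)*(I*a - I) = a^4 - a^3 - 7*I*a^3 - 7*a^2 + 7*I*a^2 + 7*a - 15*I*a + 15*I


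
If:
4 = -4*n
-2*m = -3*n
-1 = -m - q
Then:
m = -3/2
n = -1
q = 5/2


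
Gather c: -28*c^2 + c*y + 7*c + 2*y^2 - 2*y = -28*c^2 + c*(y + 7) + 2*y^2 - 2*y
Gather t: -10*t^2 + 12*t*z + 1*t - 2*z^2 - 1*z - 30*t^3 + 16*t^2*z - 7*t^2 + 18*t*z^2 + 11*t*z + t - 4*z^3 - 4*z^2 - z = -30*t^3 + t^2*(16*z - 17) + t*(18*z^2 + 23*z + 2) - 4*z^3 - 6*z^2 - 2*z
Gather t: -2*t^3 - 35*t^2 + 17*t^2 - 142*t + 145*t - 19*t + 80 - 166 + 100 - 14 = -2*t^3 - 18*t^2 - 16*t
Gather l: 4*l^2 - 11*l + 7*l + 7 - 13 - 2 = 4*l^2 - 4*l - 8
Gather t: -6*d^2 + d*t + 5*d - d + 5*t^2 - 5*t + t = -6*d^2 + 4*d + 5*t^2 + t*(d - 4)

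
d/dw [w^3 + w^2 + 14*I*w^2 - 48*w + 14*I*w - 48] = 3*w^2 + w*(2 + 28*I) - 48 + 14*I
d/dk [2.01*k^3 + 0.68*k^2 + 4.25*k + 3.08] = 6.03*k^2 + 1.36*k + 4.25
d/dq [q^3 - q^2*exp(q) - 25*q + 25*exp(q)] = -q^2*exp(q) + 3*q^2 - 2*q*exp(q) + 25*exp(q) - 25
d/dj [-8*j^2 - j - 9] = -16*j - 1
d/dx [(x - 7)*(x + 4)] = 2*x - 3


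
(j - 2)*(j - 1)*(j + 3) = j^3 - 7*j + 6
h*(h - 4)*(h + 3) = h^3 - h^2 - 12*h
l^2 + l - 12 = (l - 3)*(l + 4)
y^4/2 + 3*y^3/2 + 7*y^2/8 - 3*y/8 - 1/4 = (y/2 + 1)*(y - 1/2)*(y + 1/2)*(y + 1)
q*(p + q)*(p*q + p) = p^2*q^2 + p^2*q + p*q^3 + p*q^2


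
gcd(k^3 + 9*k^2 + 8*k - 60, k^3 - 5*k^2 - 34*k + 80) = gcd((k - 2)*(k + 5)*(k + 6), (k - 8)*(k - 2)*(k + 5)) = k^2 + 3*k - 10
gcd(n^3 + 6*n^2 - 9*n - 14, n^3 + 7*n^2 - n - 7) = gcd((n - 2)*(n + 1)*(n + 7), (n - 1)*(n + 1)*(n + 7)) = n^2 + 8*n + 7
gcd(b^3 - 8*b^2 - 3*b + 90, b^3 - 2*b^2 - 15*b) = b^2 - 2*b - 15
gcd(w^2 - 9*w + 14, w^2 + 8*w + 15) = 1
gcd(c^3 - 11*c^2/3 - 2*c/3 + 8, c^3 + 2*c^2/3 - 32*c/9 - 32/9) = c^2 - 2*c/3 - 8/3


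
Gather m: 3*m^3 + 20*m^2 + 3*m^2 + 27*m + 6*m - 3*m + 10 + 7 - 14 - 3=3*m^3 + 23*m^2 + 30*m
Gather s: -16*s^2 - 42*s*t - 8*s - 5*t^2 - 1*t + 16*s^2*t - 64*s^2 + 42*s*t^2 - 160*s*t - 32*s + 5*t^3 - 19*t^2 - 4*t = s^2*(16*t - 80) + s*(42*t^2 - 202*t - 40) + 5*t^3 - 24*t^2 - 5*t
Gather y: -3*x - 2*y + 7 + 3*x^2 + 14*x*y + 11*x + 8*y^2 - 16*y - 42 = 3*x^2 + 8*x + 8*y^2 + y*(14*x - 18) - 35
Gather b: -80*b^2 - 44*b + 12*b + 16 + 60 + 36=-80*b^2 - 32*b + 112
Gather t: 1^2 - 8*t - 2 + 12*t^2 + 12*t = 12*t^2 + 4*t - 1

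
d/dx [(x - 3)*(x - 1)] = 2*x - 4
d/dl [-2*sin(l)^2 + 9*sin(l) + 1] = (9 - 4*sin(l))*cos(l)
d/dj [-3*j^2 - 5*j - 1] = -6*j - 5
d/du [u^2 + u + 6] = 2*u + 1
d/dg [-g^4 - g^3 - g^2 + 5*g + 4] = -4*g^3 - 3*g^2 - 2*g + 5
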